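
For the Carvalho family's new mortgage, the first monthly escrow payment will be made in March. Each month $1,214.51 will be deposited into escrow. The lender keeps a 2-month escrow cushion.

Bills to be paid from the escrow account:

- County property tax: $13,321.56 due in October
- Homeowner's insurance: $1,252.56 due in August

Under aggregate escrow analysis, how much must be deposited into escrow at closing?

Cushion = 2 × $1,214.51 = $2,429.02
Trial balance (start $0, +$1,214.51 each month, − disbursements):
  Mar: +$1,214.51 → $1,214.51
  Apr: +$1,214.51 → $2,429.02
  May: +$1,214.51 → $3,643.53
  Jun: +$1,214.51 → $4,858.04
  Jul: +$1,214.51 → $6,072.55
  Aug: +$1,214.51 − $1,252.56 → $6,034.50
  Sep: +$1,214.51 → $7,249.01
  Oct: +$1,214.51 − $13,321.56 → -$4,858.04
  Nov: +$1,214.51 → -$3,643.53
  Dec: +$1,214.51 → -$2,429.02
  Jan: +$1,214.51 → -$1,214.51
  Feb: +$1,214.51 → $0.00
Lowest trial balance = -$4,858.04 (Oct)
Initial deposit = cushion − low point = $2,429.02 − (-$4,858.04) = $7,287.06

$7,287.06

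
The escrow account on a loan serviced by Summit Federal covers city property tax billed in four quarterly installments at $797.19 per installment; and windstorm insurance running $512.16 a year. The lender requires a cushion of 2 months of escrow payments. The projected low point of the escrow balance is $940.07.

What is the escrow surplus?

$323.25

City property tax — $797.19 × 4 = $3,188.76/yr
Windstorm insurance — $512.16/yr
Total per year = $3,188.76 + $512.16 = $3,700.92
Monthly escrow = $3,700.92 ÷ 12 = $308.41
Required cushion = 2 × $308.41 = $616.82
Surplus = $940.07 − $616.82 = $323.25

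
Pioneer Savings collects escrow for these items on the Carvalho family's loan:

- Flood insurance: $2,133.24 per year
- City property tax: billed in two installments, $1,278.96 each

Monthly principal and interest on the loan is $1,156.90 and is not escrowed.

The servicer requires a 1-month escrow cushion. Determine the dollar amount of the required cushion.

$390.93

Flood insurance — $2,133.24 per year
City property tax — $1,278.96 × 2 = $2,557.92 per year
Total annual escrow = $2,133.24 + $2,557.92 = $4,691.16
Base monthly escrow = $4,691.16 / 12 = $390.93
Reserve = 1 × $390.93 = $390.93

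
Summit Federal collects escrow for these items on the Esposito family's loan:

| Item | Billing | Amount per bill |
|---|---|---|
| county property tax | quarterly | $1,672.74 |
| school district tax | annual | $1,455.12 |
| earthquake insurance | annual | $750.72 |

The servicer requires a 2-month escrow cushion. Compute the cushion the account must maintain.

$1,482.80

County property tax — $1,672.74 × 4 = $6,690.96
School district tax — $1,455.12
Earthquake insurance — $750.72
Annual escrow total = $6,690.96 + $1,455.12 + $750.72 = $8,896.80
Base monthly escrow = $8,896.80 / 12 = $741.40
Required cushion = 2 × $741.40 = $1,482.80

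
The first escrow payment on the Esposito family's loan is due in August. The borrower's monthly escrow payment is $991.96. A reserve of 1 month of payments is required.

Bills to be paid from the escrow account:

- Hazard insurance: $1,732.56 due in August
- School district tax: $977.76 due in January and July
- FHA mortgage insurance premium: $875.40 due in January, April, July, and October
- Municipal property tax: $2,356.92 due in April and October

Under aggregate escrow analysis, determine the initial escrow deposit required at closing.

Cushion = 1 × $991.96 = $991.96
Trial balance (start $0, +$991.96 each month, − disbursements):
  Aug: +$991.96 − $1,732.56 → -$740.60
  Sep: +$991.96 → $251.36
  Oct: +$991.96 − $3,232.32 → -$1,989.00
  Nov: +$991.96 → -$997.04
  Dec: +$991.96 → -$5.08
  Jan: +$991.96 − $1,853.16 → -$866.28
  Feb: +$991.96 → $125.68
  Mar: +$991.96 → $1,117.64
  Apr: +$991.96 − $3,232.32 → -$1,122.72
  May: +$991.96 → -$130.76
  Jun: +$991.96 → $861.20
  Jul: +$991.96 − $1,853.16 → $0.00
Lowest trial balance = -$1,989.00 (Oct)
Initial deposit = cushion − low point = $991.96 − (-$1,989.00) = $2,980.96

$2,980.96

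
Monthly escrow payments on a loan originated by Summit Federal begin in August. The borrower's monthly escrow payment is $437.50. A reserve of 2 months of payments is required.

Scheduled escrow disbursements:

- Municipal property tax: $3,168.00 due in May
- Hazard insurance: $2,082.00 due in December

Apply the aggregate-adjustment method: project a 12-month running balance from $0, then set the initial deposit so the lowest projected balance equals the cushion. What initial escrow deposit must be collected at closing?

Cushion = 2 × $437.50 = $875.00
Trial balance (start $0, +$437.50 each month, − disbursements):
  Aug: +$437.50 → $437.50
  Sep: +$437.50 → $875.00
  Oct: +$437.50 → $1,312.50
  Nov: +$437.50 → $1,750.00
  Dec: +$437.50 − $2,082.00 → $105.50
  Jan: +$437.50 → $543.00
  Feb: +$437.50 → $980.50
  Mar: +$437.50 → $1,418.00
  Apr: +$437.50 → $1,855.50
  May: +$437.50 − $3,168.00 → -$875.00
  Jun: +$437.50 → -$437.50
  Jul: +$437.50 → $0.00
Lowest trial balance = -$875.00 (May)
Initial deposit = cushion − low point = $875.00 − (-$875.00) = $1,750.00

$1,750.00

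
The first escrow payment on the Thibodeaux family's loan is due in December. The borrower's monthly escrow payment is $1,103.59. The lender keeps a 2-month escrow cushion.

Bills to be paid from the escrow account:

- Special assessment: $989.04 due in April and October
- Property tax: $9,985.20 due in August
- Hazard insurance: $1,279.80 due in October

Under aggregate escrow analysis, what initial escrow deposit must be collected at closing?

Cushion = 2 × $1,103.59 = $2,207.18
Trial balance (start $0, +$1,103.59 each month, − disbursements):
  Dec: +$1,103.59 → $1,103.59
  Jan: +$1,103.59 → $2,207.18
  Feb: +$1,103.59 → $3,310.77
  Mar: +$1,103.59 → $4,414.36
  Apr: +$1,103.59 − $989.04 → $4,528.91
  May: +$1,103.59 → $5,632.50
  Jun: +$1,103.59 → $6,736.09
  Jul: +$1,103.59 → $7,839.68
  Aug: +$1,103.59 − $9,985.20 → -$1,041.93
  Sep: +$1,103.59 → $61.66
  Oct: +$1,103.59 − $2,268.84 → -$1,103.59
  Nov: +$1,103.59 → $0.00
Lowest trial balance = -$1,103.59 (Oct)
Initial deposit = cushion − low point = $2,207.18 − (-$1,103.59) = $3,310.77

$3,310.77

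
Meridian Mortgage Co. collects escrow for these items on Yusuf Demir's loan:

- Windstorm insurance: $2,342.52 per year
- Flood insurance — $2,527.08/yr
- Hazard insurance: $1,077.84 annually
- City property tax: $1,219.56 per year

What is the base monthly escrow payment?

$597.25

Windstorm insurance — $2,342.52 per year
Flood insurance — $2,527.08 per year
Hazard insurance — $1,077.84 per year
City property tax — $1,219.56 per year
Total per year = $2,342.52 + $2,527.08 + $1,077.84 + $1,219.56 = $7,167.00
Per month = $7,167.00 ÷ 12 = $597.25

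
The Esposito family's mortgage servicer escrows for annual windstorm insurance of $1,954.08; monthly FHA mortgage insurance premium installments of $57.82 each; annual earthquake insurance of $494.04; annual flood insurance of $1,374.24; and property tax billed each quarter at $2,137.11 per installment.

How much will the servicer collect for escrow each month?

$1,088.72

Windstorm insurance: $1,954.08
FHA mortgage insurance premium: $57.82 × 12 = $693.84
Earthquake insurance: $494.04
Flood insurance: $1,374.24
Property tax: $2,137.11 × 4 = $8,548.44
Combined annual = $1,954.08 + $693.84 + $494.04 + $1,374.24 + $8,548.44 = $13,064.64
Monthly escrow = $13,064.64 / 12 = $1,088.72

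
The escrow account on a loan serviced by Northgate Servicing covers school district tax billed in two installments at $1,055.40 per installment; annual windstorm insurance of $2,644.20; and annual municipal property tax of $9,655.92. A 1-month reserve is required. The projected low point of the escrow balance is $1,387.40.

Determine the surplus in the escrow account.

$186.49

School district tax: $1,055.40 × 2 = $2,110.80/yr
Windstorm insurance: $2,644.20/yr
Municipal property tax: $9,655.92/yr
Yearly total = $2,110.80 + $2,644.20 + $9,655.92 = $14,410.92
Monthly escrow = $14,410.92 / 12 = $1,200.91
Required reserve = 1 × $1,200.91 = $1,200.91
Excess over cushion: $1,387.40 − $1,200.91 = $186.49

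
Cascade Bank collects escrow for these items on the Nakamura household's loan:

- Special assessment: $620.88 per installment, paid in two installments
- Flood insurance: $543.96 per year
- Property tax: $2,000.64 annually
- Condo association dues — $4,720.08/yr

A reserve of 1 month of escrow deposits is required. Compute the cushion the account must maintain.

Special assessment — $620.88 × 2 = $1,241.76 annually
Flood insurance — $543.96 annually
Property tax — $2,000.64 annually
Condo association dues — $4,720.08 annually
Combined annual = $1,241.76 + $543.96 + $2,000.64 + $4,720.08 = $8,506.44
Monthly = $8,506.44 ÷ 12 = $708.87
Required cushion = 1 × $708.87 = $708.87

$708.87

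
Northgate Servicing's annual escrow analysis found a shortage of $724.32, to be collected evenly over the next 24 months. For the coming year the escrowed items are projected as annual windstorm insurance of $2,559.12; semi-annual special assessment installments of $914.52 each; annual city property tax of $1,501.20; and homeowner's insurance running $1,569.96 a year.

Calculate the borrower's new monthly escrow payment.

Windstorm insurance — $2,559.12 per year
Special assessment — $914.52 × 2 = $1,829.04 per year
City property tax — $1,501.20 per year
Homeowner's insurance — $1,569.96 per year
Annual escrow total = $2,559.12 + $1,829.04 + $1,501.20 + $1,569.96 = $7,459.32
Monthly escrow = $7,459.32 ÷ 12 = $621.61
Monthly shortage recovery: $724.32 / 24 = $30.18
Adjusted monthly = $621.61 + $30.18 = $651.79

$651.79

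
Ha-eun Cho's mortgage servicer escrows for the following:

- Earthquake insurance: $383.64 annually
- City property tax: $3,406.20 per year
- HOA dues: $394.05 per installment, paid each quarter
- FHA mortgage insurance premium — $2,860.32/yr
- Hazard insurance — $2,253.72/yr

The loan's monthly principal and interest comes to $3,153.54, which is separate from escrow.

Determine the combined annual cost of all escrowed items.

$10,480.08

Earthquake insurance = $383.64 annually
City property tax = $3,406.20 annually
HOA dues = $394.05 × 4 = $1,576.20 annually
FHA mortgage insurance premium = $2,860.32 annually
Hazard insurance = $2,253.72 annually
Combined annual = $10,480.08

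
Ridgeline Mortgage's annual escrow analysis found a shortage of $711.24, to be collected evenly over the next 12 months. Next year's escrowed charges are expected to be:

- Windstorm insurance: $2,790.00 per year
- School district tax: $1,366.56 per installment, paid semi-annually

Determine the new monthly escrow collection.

$519.53

Windstorm insurance: $2,790.00/yr
School district tax: $1,366.56 × 2 = $2,733.12/yr
Total annual escrow = $5,523.12
Monthly escrow = $5,523.12 / 12 = $460.26
Shortage spread = $711.24 ÷ 12 = $59.27/mo
Adjusted monthly = $460.26 + $59.27 = $519.53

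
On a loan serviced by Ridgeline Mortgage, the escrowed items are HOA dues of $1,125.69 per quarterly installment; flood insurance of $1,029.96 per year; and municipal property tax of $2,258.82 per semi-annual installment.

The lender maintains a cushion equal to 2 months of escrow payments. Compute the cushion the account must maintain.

$1,675.06

HOA dues = $1,125.69 × 4 = $4,502.76/yr
Flood insurance = $1,029.96/yr
Municipal property tax = $2,258.82 × 2 = $4,517.64/yr
Combined annual = $4,502.76 + $1,029.96 + $4,517.64 = $10,050.36
Per month = $10,050.36 ÷ 12 = $837.53
Cushion = 2 × $837.53 = $1,675.06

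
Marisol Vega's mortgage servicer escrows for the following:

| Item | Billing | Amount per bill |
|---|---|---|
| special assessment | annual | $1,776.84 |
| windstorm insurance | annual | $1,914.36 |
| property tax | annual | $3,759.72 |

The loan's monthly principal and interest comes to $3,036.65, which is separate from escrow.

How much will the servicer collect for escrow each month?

Special assessment — $1,776.84 per year
Windstorm insurance — $1,914.36 per year
Property tax — $3,759.72 per year
Combined annual = $1,776.84 + $1,914.36 + $3,759.72 = $7,450.92
Base monthly escrow = $7,450.92 / 12 = $620.91

$620.91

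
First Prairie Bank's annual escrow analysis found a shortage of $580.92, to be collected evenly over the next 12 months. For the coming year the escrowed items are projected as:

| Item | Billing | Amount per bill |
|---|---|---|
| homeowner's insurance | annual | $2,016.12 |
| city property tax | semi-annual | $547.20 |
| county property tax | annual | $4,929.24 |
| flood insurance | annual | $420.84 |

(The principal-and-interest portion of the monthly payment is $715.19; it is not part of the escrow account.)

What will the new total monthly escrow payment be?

$753.46

Homeowner's insurance: $2,016.12 annually
City property tax: $547.20 × 2 = $1,094.40 annually
County property tax: $4,929.24 annually
Flood insurance: $420.84 annually
Yearly total = $8,460.60
Monthly = $8,460.60 ÷ 12 = $705.05
Shortage spread = $580.92 ÷ 12 = $48.41/mo
Adjusted monthly = $705.05 + $48.41 = $753.46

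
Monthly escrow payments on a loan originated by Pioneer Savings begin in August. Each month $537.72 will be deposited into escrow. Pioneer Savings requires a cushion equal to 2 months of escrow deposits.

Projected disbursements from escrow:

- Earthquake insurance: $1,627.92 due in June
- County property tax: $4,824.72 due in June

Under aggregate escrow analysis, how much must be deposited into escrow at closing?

Cushion = 2 × $537.72 = $1,075.44
Trial balance (start $0, +$537.72 each month, − disbursements):
  Aug: +$537.72 → $537.72
  Sep: +$537.72 → $1,075.44
  Oct: +$537.72 → $1,613.16
  Nov: +$537.72 → $2,150.88
  Dec: +$537.72 → $2,688.60
  Jan: +$537.72 → $3,226.32
  Feb: +$537.72 → $3,764.04
  Mar: +$537.72 → $4,301.76
  Apr: +$537.72 → $4,839.48
  May: +$537.72 → $5,377.20
  Jun: +$537.72 − $6,452.64 → -$537.72
  Jul: +$537.72 → $0.00
Lowest trial balance = -$537.72 (Jun)
Initial deposit = cushion − low point = $1,075.44 − (-$537.72) = $1,613.16

$1,613.16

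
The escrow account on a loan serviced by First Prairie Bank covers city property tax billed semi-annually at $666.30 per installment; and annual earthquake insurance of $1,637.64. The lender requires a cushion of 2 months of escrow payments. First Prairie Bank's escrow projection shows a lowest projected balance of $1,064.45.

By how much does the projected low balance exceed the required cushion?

City property tax — $666.30 × 2 = $1,332.60 annually
Earthquake insurance — $1,637.64 annually
Annual escrow total = $1,332.60 + $1,637.64 = $2,970.24
Monthly = $2,970.24 ÷ 12 = $247.52
Cushion = 2 × $247.52 = $495.04
Surplus = $1,064.45 − $495.04 = $569.41

$569.41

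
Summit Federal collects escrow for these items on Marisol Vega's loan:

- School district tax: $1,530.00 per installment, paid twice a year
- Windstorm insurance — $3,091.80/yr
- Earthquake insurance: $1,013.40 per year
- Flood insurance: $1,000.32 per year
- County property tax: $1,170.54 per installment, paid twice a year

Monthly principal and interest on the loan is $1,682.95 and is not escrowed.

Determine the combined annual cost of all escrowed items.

$10,506.60

School district tax = $1,530.00 × 2 = $3,060.00 per year
Windstorm insurance = $3,091.80 per year
Earthquake insurance = $1,013.40 per year
Flood insurance = $1,000.32 per year
County property tax = $1,170.54 × 2 = $2,341.08 per year
Yearly total = $10,506.60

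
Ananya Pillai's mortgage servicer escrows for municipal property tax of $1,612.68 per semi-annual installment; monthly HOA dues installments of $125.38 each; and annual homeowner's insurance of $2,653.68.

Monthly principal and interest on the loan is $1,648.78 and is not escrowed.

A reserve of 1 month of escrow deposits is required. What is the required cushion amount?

$615.30

Municipal property tax = $1,612.68 × 2 = $3,225.36/yr
HOA dues = $125.38 × 12 = $1,504.56/yr
Homeowner's insurance = $2,653.68/yr
Total per year = $3,225.36 + $1,504.56 + $2,653.68 = $7,383.60
Per month = $7,383.60 ÷ 12 = $615.30
Cushion = 1 × $615.30 = $615.30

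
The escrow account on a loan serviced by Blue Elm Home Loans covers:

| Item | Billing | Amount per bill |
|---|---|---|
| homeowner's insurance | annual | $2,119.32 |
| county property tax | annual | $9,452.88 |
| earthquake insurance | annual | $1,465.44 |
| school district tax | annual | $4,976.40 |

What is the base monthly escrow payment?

Homeowner's insurance = $2,119.32 per year
County property tax = $9,452.88 per year
Earthquake insurance = $1,465.44 per year
School district tax = $4,976.40 per year
Annual escrow total = $18,014.04
Base monthly escrow = $18,014.04 ÷ 12 = $1,501.17

$1,501.17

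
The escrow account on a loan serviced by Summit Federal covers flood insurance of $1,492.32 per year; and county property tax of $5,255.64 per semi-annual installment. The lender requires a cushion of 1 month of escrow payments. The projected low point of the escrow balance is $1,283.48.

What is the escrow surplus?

Flood insurance: $1,492.32 per year
County property tax: $5,255.64 × 2 = $10,511.28 per year
Combined annual = $1,492.32 + $10,511.28 = $12,003.60
Monthly escrow = $12,003.60 / 12 = $1,000.30
Required cushion = 1 × $1,000.30 = $1,000.30
Excess over cushion: $1,283.48 − $1,000.30 = $283.18

$283.18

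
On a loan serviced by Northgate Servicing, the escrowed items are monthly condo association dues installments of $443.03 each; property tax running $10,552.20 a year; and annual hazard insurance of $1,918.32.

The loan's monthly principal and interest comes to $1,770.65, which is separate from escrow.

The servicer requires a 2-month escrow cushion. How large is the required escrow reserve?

$2,964.48

Condo association dues — $443.03 × 12 = $5,316.36
Property tax — $10,552.20
Hazard insurance — $1,918.32
Total per year = $17,786.88
Per month = $17,786.88 ÷ 12 = $1,482.24
Cushion = 2 × $1,482.24 = $2,964.48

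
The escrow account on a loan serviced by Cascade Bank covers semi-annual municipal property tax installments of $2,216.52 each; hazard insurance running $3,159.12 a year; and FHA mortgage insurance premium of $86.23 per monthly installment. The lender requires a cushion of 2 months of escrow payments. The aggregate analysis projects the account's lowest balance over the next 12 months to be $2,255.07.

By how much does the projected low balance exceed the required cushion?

$817.25

Municipal property tax: $2,216.52 × 2 = $4,433.04
Hazard insurance: $3,159.12
FHA mortgage insurance premium: $86.23 × 12 = $1,034.76
Yearly total = $4,433.04 + $3,159.12 + $1,034.76 = $8,626.92
Monthly = $8,626.92 ÷ 12 = $718.91
Required reserve = 2 × $718.91 = $1,437.82
Surplus = $2,255.07 − $1,437.82 = $817.25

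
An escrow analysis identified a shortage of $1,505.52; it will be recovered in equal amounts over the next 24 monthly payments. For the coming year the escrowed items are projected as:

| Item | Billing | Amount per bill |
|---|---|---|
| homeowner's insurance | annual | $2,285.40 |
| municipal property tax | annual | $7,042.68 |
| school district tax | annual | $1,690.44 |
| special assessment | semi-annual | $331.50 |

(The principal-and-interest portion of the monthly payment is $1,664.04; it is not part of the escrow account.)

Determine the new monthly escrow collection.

Homeowner's insurance — $2,285.40/yr
Municipal property tax — $7,042.68/yr
School district tax — $1,690.44/yr
Special assessment — $331.50 × 2 = $663.00/yr
Total per year = $11,681.52
Monthly = $11,681.52 ÷ 12 = $973.46
Monthly shortage recovery: $1,505.52 ÷ 24 = $62.73
Adjusted monthly = $973.46 + $62.73 = $1,036.19

$1,036.19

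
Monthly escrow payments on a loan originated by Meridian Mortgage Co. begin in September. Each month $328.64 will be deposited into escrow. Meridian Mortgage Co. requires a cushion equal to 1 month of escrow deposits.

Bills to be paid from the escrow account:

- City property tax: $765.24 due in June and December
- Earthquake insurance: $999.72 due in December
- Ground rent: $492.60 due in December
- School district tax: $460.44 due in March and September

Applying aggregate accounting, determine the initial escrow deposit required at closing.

$1,732.08

Cushion = 1 × $328.64 = $328.64
Trial balance (start $0, +$328.64 each month, − disbursements):
  Sep: +$328.64 − $460.44 → -$131.80
  Oct: +$328.64 → $196.84
  Nov: +$328.64 → $525.48
  Dec: +$328.64 − $2,257.56 → -$1,403.44
  Jan: +$328.64 → -$1,074.80
  Feb: +$328.64 → -$746.16
  Mar: +$328.64 − $460.44 → -$877.96
  Apr: +$328.64 → -$549.32
  May: +$328.64 → -$220.68
  Jun: +$328.64 − $765.24 → -$657.28
  Jul: +$328.64 → -$328.64
  Aug: +$328.64 → $0.00
Lowest trial balance = -$1,403.44 (Dec)
Initial deposit = cushion − low point = $328.64 − (-$1,403.44) = $1,732.08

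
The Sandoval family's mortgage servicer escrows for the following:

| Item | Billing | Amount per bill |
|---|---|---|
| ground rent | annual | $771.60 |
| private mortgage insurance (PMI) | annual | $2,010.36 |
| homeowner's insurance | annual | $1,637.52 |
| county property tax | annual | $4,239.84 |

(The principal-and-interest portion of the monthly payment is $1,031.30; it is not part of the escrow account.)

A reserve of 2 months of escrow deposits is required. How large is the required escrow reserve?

$1,443.22

Ground rent — $771.60/yr
Private mortgage insurance (PMI) — $2,010.36/yr
Homeowner's insurance — $1,637.52/yr
County property tax — $4,239.84/yr
Total per year = $771.60 + $2,010.36 + $1,637.52 + $4,239.84 = $8,659.32
Per month = $8,659.32 ÷ 12 = $721.61
Reserve = 2 × $721.61 = $1,443.22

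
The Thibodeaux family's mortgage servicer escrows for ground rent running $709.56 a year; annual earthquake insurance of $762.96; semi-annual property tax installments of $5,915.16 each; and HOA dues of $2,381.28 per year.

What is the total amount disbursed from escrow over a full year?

Ground rent — $709.56 annually
Earthquake insurance — $762.96 annually
Property tax — $5,915.16 × 2 = $11,830.32 annually
HOA dues — $2,381.28 annually
Total per year = $709.56 + $762.96 + $11,830.32 + $2,381.28 = $15,684.12

$15,684.12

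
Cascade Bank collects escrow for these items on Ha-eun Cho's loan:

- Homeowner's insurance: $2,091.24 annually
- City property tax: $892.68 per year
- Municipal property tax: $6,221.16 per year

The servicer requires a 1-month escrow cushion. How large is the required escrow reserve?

Homeowner's insurance = $2,091.24 annually
City property tax = $892.68 annually
Municipal property tax = $6,221.16 annually
Total per year = $2,091.24 + $892.68 + $6,221.16 = $9,205.08
Per month = $9,205.08 / 12 = $767.09
Reserve = 1 × $767.09 = $767.09

$767.09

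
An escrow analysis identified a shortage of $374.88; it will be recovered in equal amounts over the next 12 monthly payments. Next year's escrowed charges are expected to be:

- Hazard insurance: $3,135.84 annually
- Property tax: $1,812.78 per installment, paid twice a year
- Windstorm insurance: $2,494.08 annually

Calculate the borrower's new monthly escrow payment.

$802.53

Hazard insurance = $3,135.84 per year
Property tax = $1,812.78 × 2 = $3,625.56 per year
Windstorm insurance = $2,494.08 per year
Combined annual = $3,135.84 + $3,625.56 + $2,494.08 = $9,255.48
Per month = $9,255.48 ÷ 12 = $771.29
Monthly shortage recovery: $374.88 / 12 = $31.24
New monthly escrow = $771.29 + $31.24 = $802.53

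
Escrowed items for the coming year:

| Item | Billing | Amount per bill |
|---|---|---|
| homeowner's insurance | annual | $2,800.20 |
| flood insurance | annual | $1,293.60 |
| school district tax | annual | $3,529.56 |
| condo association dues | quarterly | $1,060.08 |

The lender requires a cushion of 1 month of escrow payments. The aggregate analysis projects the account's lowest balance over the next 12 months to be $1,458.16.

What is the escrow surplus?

Homeowner's insurance: $2,800.20/yr
Flood insurance: $1,293.60/yr
School district tax: $3,529.56/yr
Condo association dues: $1,060.08 × 4 = $4,240.32/yr
Total annual escrow = $11,863.68
Monthly = $11,863.68 ÷ 12 = $988.64
Required reserve = 1 × $988.64 = $988.64
Excess over cushion: $1,458.16 − $988.64 = $469.52

$469.52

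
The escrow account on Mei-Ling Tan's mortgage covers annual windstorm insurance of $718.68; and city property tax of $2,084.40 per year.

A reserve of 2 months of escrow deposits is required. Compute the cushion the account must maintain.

$467.18

Windstorm insurance: $718.68 per year
City property tax: $2,084.40 per year
Total per year = $718.68 + $2,084.40 = $2,803.08
Monthly = $2,803.08 / 12 = $233.59
Reserve = 2 × $233.59 = $467.18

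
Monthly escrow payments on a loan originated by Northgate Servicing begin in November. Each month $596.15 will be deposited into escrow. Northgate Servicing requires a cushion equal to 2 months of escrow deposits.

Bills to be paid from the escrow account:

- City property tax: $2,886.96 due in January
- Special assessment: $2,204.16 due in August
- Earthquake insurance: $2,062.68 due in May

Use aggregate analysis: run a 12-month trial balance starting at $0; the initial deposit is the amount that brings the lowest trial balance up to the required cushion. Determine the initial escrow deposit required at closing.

Cushion = 2 × $596.15 = $1,192.30
Trial balance (start $0, +$596.15 each month, − disbursements):
  Nov: +$596.15 → $596.15
  Dec: +$596.15 → $1,192.30
  Jan: +$596.15 − $2,886.96 → -$1,098.51
  Feb: +$596.15 → -$502.36
  Mar: +$596.15 → $93.79
  Apr: +$596.15 → $689.94
  May: +$596.15 − $2,062.68 → -$776.59
  Jun: +$596.15 → -$180.44
  Jul: +$596.15 → $415.71
  Aug: +$596.15 − $2,204.16 → -$1,192.30
  Sep: +$596.15 → -$596.15
  Oct: +$596.15 → $0.00
Lowest trial balance = -$1,192.30 (Aug)
Initial deposit = cushion − low point = $1,192.30 − (-$1,192.30) = $2,384.60

$2,384.60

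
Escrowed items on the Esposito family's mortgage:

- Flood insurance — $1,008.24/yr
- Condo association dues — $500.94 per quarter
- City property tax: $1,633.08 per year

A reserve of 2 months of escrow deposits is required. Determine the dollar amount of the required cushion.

Flood insurance = $1,008.24
Condo association dues = $500.94 × 4 = $2,003.76
City property tax = $1,633.08
Annual escrow total = $1,008.24 + $2,003.76 + $1,633.08 = $4,645.08
Per month = $4,645.08 / 12 = $387.09
Required cushion = 2 × $387.09 = $774.18

$774.18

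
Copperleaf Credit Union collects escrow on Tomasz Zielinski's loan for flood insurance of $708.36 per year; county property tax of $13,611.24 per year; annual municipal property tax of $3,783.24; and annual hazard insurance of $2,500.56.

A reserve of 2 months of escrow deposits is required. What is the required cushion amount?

$3,433.90

Flood insurance = $708.36/yr
County property tax = $13,611.24/yr
Municipal property tax = $3,783.24/yr
Hazard insurance = $2,500.56/yr
Combined annual = $20,603.40
Monthly escrow = $20,603.40 / 12 = $1,716.95
Reserve = 2 × $1,716.95 = $3,433.90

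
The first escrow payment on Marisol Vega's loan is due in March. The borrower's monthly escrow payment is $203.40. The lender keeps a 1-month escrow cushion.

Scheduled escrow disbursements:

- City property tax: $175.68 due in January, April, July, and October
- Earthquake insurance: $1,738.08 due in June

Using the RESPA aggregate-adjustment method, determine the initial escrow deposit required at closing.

$1,303.56

Cushion = 1 × $203.40 = $203.40
Trial balance (start $0, +$203.40 each month, − disbursements):
  Mar: +$203.40 → $203.40
  Apr: +$203.40 − $175.68 → $231.12
  May: +$203.40 → $434.52
  Jun: +$203.40 − $1,738.08 → -$1,100.16
  Jul: +$203.40 − $175.68 → -$1,072.44
  Aug: +$203.40 → -$869.04
  Sep: +$203.40 → -$665.64
  Oct: +$203.40 − $175.68 → -$637.92
  Nov: +$203.40 → -$434.52
  Dec: +$203.40 → -$231.12
  Jan: +$203.40 − $175.68 → -$203.40
  Feb: +$203.40 → $0.00
Lowest trial balance = -$1,100.16 (Jun)
Initial deposit = cushion − low point = $203.40 − (-$1,100.16) = $1,303.56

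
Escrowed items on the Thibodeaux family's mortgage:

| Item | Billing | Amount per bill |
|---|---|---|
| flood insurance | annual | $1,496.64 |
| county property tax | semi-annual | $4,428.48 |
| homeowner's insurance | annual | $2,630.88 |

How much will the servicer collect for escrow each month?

$1,082.04

Flood insurance — $1,496.64
County property tax — $4,428.48 × 2 = $8,856.96
Homeowner's insurance — $2,630.88
Total per year = $1,496.64 + $8,856.96 + $2,630.88 = $12,984.48
Monthly = $12,984.48 / 12 = $1,082.04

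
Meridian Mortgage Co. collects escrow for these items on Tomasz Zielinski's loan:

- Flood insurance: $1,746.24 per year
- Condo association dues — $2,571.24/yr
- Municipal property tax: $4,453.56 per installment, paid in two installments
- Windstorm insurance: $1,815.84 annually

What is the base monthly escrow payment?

Flood insurance: $1,746.24 per year
Condo association dues: $2,571.24 per year
Municipal property tax: $4,453.56 × 2 = $8,907.12 per year
Windstorm insurance: $1,815.84 per year
Yearly total = $15,040.44
Base monthly escrow = $15,040.44 / 12 = $1,253.37

$1,253.37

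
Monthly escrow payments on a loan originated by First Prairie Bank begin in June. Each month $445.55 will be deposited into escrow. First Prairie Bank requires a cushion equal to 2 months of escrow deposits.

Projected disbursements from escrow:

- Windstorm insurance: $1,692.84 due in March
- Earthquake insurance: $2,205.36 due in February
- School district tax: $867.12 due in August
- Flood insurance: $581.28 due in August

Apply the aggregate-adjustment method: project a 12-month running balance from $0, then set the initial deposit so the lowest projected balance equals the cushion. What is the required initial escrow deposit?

$1,782.20

Cushion = 2 × $445.55 = $891.10
Trial balance (start $0, +$445.55 each month, − disbursements):
  Jun: +$445.55 → $445.55
  Jul: +$445.55 → $891.10
  Aug: +$445.55 − $1,448.40 → -$111.75
  Sep: +$445.55 → $333.80
  Oct: +$445.55 → $779.35
  Nov: +$445.55 → $1,224.90
  Dec: +$445.55 → $1,670.45
  Jan: +$445.55 → $2,116.00
  Feb: +$445.55 − $2,205.36 → $356.19
  Mar: +$445.55 − $1,692.84 → -$891.10
  Apr: +$445.55 → -$445.55
  May: +$445.55 → $0.00
Lowest trial balance = -$891.10 (Mar)
Initial deposit = cushion − low point = $891.10 − (-$891.10) = $1,782.20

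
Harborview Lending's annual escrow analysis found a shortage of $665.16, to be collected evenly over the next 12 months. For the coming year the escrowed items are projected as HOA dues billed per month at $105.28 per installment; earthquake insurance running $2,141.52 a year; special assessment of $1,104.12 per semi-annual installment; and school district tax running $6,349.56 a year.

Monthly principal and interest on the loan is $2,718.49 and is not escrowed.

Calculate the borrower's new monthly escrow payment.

$1,052.32

HOA dues: $105.28 × 12 = $1,263.36
Earthquake insurance: $2,141.52
Special assessment: $1,104.12 × 2 = $2,208.24
School district tax: $6,349.56
Annual escrow total = $1,263.36 + $2,141.52 + $2,208.24 + $6,349.56 = $11,962.68
Per month = $11,962.68 ÷ 12 = $996.89
Monthly shortage recovery: $665.16 / 12 = $55.43
Adjusted monthly = $996.89 + $55.43 = $1,052.32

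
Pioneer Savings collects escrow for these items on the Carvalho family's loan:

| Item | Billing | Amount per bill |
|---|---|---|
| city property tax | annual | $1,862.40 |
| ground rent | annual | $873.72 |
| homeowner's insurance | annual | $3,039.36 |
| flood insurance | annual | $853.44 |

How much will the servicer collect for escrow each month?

City property tax — $1,862.40/yr
Ground rent — $873.72/yr
Homeowner's insurance — $3,039.36/yr
Flood insurance — $853.44/yr
Yearly total = $1,862.40 + $873.72 + $3,039.36 + $853.44 = $6,628.92
Monthly escrow = $6,628.92 ÷ 12 = $552.41

$552.41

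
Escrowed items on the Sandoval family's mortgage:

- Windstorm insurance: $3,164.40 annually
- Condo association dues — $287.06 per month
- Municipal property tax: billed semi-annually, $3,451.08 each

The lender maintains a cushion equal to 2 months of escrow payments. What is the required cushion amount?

Windstorm insurance = $3,164.40 annually
Condo association dues = $287.06 × 12 = $3,444.72 annually
Municipal property tax = $3,451.08 × 2 = $6,902.16 annually
Total annual escrow = $3,164.40 + $3,444.72 + $6,902.16 = $13,511.28
Per month = $13,511.28 / 12 = $1,125.94
Cushion = 2 × $1,125.94 = $2,251.88

$2,251.88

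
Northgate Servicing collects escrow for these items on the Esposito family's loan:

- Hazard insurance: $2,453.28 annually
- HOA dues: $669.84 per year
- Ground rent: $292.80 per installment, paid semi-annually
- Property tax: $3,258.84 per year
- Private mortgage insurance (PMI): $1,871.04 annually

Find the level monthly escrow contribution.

$736.55

Hazard insurance = $2,453.28
HOA dues = $669.84
Ground rent = $292.80 × 2 = $585.60
Property tax = $3,258.84
Private mortgage insurance (PMI) = $1,871.04
Annual escrow total = $2,453.28 + $669.84 + $585.60 + $3,258.84 + $1,871.04 = $8,838.60
Monthly = $8,838.60 / 12 = $736.55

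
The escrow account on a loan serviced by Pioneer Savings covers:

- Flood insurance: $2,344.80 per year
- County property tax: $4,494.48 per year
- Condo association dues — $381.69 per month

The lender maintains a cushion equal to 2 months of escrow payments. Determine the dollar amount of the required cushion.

Flood insurance — $2,344.80 annually
County property tax — $4,494.48 annually
Condo association dues — $381.69 × 12 = $4,580.28 annually
Annual escrow total = $2,344.80 + $4,494.48 + $4,580.28 = $11,419.56
Per month = $11,419.56 ÷ 12 = $951.63
Reserve = 2 × $951.63 = $1,903.26

$1,903.26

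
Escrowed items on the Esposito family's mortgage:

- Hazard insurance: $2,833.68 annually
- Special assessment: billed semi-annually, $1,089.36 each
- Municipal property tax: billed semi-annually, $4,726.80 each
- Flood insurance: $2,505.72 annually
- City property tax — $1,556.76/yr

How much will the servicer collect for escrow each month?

Hazard insurance — $2,833.68 per year
Special assessment — $1,089.36 × 2 = $2,178.72 per year
Municipal property tax — $4,726.80 × 2 = $9,453.60 per year
Flood insurance — $2,505.72 per year
City property tax — $1,556.76 per year
Yearly total = $2,833.68 + $2,178.72 + $9,453.60 + $2,505.72 + $1,556.76 = $18,528.48
Monthly = $18,528.48 / 12 = $1,544.04

$1,544.04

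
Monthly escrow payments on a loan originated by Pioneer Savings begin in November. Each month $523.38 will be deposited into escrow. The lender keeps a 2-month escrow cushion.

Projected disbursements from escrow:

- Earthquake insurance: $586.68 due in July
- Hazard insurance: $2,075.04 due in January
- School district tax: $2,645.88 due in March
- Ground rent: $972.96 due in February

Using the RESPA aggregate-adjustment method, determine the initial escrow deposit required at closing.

$4,123.74

Cushion = 2 × $523.38 = $1,046.76
Trial balance (start $0, +$523.38 each month, − disbursements):
  Nov: +$523.38 → $523.38
  Dec: +$523.38 → $1,046.76
  Jan: +$523.38 − $2,075.04 → -$504.90
  Feb: +$523.38 − $972.96 → -$954.48
  Mar: +$523.38 − $2,645.88 → -$3,076.98
  Apr: +$523.38 → -$2,553.60
  May: +$523.38 → -$2,030.22
  Jun: +$523.38 → -$1,506.84
  Jul: +$523.38 − $586.68 → -$1,570.14
  Aug: +$523.38 → -$1,046.76
  Sep: +$523.38 → -$523.38
  Oct: +$523.38 → $0.00
Lowest trial balance = -$3,076.98 (Mar)
Initial deposit = cushion − low point = $1,046.76 − (-$3,076.98) = $4,123.74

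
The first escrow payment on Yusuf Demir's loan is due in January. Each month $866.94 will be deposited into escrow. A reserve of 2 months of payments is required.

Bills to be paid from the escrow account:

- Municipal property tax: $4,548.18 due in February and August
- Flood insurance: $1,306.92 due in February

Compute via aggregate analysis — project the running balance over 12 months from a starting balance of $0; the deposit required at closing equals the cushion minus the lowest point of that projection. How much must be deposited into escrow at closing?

Cushion = 2 × $866.94 = $1,733.88
Trial balance (start $0, +$866.94 each month, − disbursements):
  Jan: +$866.94 → $866.94
  Feb: +$866.94 − $5,855.10 → -$4,121.22
  Mar: +$866.94 → -$3,254.28
  Apr: +$866.94 → -$2,387.34
  May: +$866.94 → -$1,520.40
  Jun: +$866.94 → -$653.46
  Jul: +$866.94 → $213.48
  Aug: +$866.94 − $4,548.18 → -$3,467.76
  Sep: +$866.94 → -$2,600.82
  Oct: +$866.94 → -$1,733.88
  Nov: +$866.94 → -$866.94
  Dec: +$866.94 → $0.00
Lowest trial balance = -$4,121.22 (Feb)
Initial deposit = cushion − low point = $1,733.88 − (-$4,121.22) = $5,855.10

$5,855.10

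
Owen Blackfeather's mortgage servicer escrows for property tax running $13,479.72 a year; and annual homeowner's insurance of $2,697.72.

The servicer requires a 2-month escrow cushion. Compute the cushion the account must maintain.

$2,696.24

Property tax: $13,479.72/yr
Homeowner's insurance: $2,697.72/yr
Annual escrow total = $16,177.44
Base monthly escrow = $16,177.44 ÷ 12 = $1,348.12
Cushion = 2 × $1,348.12 = $2,696.24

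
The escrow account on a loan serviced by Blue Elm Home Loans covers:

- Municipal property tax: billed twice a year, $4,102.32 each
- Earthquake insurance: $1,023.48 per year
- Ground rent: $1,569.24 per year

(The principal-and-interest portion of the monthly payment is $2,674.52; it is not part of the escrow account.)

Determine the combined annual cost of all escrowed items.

$10,797.36

Municipal property tax: $4,102.32 × 2 = $8,204.64 per year
Earthquake insurance: $1,023.48 per year
Ground rent: $1,569.24 per year
Total annual escrow = $8,204.64 + $1,023.48 + $1,569.24 = $10,797.36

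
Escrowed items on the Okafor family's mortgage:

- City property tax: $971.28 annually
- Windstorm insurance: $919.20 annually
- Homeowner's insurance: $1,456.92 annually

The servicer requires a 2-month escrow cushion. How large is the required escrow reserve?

$557.90

City property tax = $971.28
Windstorm insurance = $919.20
Homeowner's insurance = $1,456.92
Total annual escrow = $3,347.40
Per month = $3,347.40 ÷ 12 = $278.95
Required cushion = 2 × $278.95 = $557.90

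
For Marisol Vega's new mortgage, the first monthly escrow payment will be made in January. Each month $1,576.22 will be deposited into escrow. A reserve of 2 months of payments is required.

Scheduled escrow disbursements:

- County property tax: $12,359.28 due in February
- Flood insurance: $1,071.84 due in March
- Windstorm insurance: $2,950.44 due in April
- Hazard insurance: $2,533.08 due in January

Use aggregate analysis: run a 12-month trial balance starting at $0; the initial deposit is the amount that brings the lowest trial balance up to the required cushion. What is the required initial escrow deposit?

$15,762.20

Cushion = 2 × $1,576.22 = $3,152.44
Trial balance (start $0, +$1,576.22 each month, − disbursements):
  Jan: +$1,576.22 − $2,533.08 → -$956.86
  Feb: +$1,576.22 − $12,359.28 → -$11,739.92
  Mar: +$1,576.22 − $1,071.84 → -$11,235.54
  Apr: +$1,576.22 − $2,950.44 → -$12,609.76
  May: +$1,576.22 → -$11,033.54
  Jun: +$1,576.22 → -$9,457.32
  Jul: +$1,576.22 → -$7,881.10
  Aug: +$1,576.22 → -$6,304.88
  Sep: +$1,576.22 → -$4,728.66
  Oct: +$1,576.22 → -$3,152.44
  Nov: +$1,576.22 → -$1,576.22
  Dec: +$1,576.22 → $0.00
Lowest trial balance = -$12,609.76 (Apr)
Initial deposit = cushion − low point = $3,152.44 − (-$12,609.76) = $15,762.20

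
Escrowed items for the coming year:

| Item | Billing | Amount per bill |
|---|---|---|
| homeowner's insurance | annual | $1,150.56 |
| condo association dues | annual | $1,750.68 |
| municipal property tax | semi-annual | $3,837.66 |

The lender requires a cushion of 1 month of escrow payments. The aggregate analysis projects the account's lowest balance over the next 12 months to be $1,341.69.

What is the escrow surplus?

Homeowner's insurance — $1,150.56
Condo association dues — $1,750.68
Municipal property tax — $3,837.66 × 2 = $7,675.32
Combined annual = $1,150.56 + $1,750.68 + $7,675.32 = $10,576.56
Per month = $10,576.56 ÷ 12 = $881.38
Cushion = 1 × $881.38 = $881.38
Excess over cushion: $1,341.69 − $881.38 = $460.31

$460.31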